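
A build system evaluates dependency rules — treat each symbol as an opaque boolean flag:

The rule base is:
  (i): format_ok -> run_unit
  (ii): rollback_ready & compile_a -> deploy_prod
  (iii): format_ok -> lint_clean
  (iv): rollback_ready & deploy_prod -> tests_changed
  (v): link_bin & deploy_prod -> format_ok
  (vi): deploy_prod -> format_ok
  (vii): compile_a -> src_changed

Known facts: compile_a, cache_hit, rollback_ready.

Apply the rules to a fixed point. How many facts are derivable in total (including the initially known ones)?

9

[1] (ii) [rollback_ready & compile_a -> deploy_prod]; (vii) [compile_a -> src_changed]. ⇒ new: deploy_prod, src_changed.
[2] (iv) [rollback_ready & deploy_prod -> tests_changed]; (vi) [deploy_prod -> format_ok]. ⇒ new: tests_changed, format_ok.
[3] (i) [format_ok -> run_unit]; (iii) [format_ok -> lint_clean]. ⇒ new: run_unit, lint_clean.
Closure: {cache_hit, compile_a, deploy_prod, format_ok, lint_clean, rollback_ready, run_unit, src_changed, tests_changed} — 9 facts.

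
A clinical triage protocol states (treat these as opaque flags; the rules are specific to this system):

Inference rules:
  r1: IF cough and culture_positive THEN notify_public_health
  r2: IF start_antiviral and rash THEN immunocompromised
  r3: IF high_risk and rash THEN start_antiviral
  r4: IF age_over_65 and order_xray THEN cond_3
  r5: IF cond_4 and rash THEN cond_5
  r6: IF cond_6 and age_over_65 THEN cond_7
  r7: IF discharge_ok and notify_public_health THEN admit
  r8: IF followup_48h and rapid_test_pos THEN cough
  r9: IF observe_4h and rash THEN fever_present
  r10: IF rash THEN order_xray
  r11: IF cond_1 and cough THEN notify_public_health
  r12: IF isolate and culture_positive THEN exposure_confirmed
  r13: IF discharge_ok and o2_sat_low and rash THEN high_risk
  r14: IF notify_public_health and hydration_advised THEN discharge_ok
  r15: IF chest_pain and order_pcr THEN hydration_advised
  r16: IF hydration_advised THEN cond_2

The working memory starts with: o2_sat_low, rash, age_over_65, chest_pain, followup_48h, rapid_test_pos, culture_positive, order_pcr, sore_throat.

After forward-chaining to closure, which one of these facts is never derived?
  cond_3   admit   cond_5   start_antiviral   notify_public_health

cond_5

[1] r8 [IF followup_48h and rapid_test_pos THEN cough]; r10 [IF rash THEN order_xray]; r15 [IF chest_pain and order_pcr THEN hydration_advised]. ⇒ new: cough, order_xray, hydration_advised.
[2] r1 [IF cough and culture_positive THEN notify_public_health]; r4 [IF age_over_65 and order_xray THEN cond_3]; r16 [IF hydration_advised THEN cond_2]. ⇒ new: notify_public_health, cond_3, cond_2.
[3] r14 [IF notify_public_health and hydration_advised THEN discharge_ok]. ⇒ new: discharge_ok.
[4] r7 [IF discharge_ok and notify_public_health THEN admit]; r13 [IF discharge_ok and o2_sat_low and rash THEN high_risk]. ⇒ new: admit, high_risk.
[5] r3 [IF high_risk and rash THEN start_antiviral]. ⇒ new: start_antiviral.
[6] r2 [IF start_antiviral and rash THEN immunocompromised]. ⇒ new: immunocompromised.
Derived: cond_3 (round 2), notify_public_health (round 2), admit (round 4), start_antiviral (round 5). cond_5 never appears in any round.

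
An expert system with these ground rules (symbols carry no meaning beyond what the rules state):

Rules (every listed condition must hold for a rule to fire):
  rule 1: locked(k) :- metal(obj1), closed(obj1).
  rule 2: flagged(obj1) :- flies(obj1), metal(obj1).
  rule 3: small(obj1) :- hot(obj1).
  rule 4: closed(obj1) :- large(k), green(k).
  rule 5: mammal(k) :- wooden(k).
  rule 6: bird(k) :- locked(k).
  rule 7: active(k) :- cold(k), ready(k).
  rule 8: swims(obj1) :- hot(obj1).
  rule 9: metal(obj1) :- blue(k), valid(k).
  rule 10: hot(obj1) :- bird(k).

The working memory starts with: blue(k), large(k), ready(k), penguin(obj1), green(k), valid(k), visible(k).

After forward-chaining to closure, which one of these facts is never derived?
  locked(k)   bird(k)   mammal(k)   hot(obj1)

Round 1 — rule 4, rule 9, derive closed(obj1), metal(obj1).
Round 2 — rule 1, derive locked(k).
Round 3 — rule 6, derive bird(k).
Round 4 — rule 10, derive hot(obj1).
Round 5 — rule 3, rule 8, derive small(obj1), swims(obj1).
Derived: hot(obj1) (round 4), bird(k) (round 3), locked(k) (round 2). mammal(k) never appears in any round.

mammal(k)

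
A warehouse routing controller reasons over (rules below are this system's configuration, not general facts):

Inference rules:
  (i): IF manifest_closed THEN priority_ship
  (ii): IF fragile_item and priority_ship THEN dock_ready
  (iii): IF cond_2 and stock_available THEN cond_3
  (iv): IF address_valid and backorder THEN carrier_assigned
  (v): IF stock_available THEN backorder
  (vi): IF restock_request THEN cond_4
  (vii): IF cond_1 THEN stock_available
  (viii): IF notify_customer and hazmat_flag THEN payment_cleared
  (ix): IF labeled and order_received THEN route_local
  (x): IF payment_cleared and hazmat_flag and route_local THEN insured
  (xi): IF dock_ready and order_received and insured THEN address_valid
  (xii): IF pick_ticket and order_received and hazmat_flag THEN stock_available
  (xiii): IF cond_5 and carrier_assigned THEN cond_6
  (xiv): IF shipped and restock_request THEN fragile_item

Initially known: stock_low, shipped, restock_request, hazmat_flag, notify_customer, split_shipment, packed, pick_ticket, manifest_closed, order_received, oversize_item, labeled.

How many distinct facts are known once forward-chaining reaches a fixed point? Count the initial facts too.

[1] (i) [IF manifest_closed THEN priority_ship]; (vi) [IF restock_request THEN cond_4]; (viii) [IF notify_customer and hazmat_flag THEN payment_cleared]; (ix) [IF labeled and order_received THEN route_local]; (xii) [IF pick_ticket and order_received and hazmat_flag THEN stock_available]; (xiv) [IF shipped and restock_request THEN fragile_item]. ⇒ new: priority_ship, cond_4, payment_cleared, route_local, stock_available, fragile_item.
[2] (ii) [IF fragile_item and priority_ship THEN dock_ready]; (v) [IF stock_available THEN backorder]; (x) [IF payment_cleared and hazmat_flag and route_local THEN insured]. ⇒ new: dock_ready, backorder, insured.
[3] (xi) [IF dock_ready and order_received and insured THEN address_valid]. ⇒ new: address_valid.
[4] (iv) [IF address_valid and backorder THEN carrier_assigned]. ⇒ new: carrier_assigned.
Closure: {address_valid, backorder, carrier_assigned, cond_4, dock_ready, fragile_item, hazmat_flag, insured, labeled, manifest_closed, notify_customer, order_received, oversize_item, packed, payment_cleared, pick_ticket, priority_ship, restock_request, route_local, shipped, split_shipment, stock_available, stock_low} — 23 facts.

23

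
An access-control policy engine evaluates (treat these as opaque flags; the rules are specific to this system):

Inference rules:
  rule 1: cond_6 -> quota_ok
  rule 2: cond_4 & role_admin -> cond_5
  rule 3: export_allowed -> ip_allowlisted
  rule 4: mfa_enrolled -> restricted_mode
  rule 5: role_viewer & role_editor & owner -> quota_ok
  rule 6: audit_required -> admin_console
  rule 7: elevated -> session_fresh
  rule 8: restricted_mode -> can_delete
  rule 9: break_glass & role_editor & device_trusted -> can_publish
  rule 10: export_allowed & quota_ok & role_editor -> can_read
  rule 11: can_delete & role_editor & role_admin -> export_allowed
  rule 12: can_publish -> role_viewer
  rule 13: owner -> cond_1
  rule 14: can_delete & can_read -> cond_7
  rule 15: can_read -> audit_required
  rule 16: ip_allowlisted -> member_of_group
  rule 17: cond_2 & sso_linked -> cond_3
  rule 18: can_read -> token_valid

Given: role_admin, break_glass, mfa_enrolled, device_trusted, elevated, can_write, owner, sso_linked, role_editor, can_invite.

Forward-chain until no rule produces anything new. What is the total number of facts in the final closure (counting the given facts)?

25

[1] rule 4 [mfa_enrolled -> restricted_mode]; rule 7 [elevated -> session_fresh]; rule 9 [break_glass & role_editor & device_trusted -> can_publish]; rule 13 [owner -> cond_1]. ⇒ new: restricted_mode, session_fresh, can_publish, cond_1.
[2] rule 8 [restricted_mode -> can_delete]; rule 12 [can_publish -> role_viewer]. ⇒ new: can_delete, role_viewer.
[3] rule 5 [role_viewer & role_editor & owner -> quota_ok]; rule 11 [can_delete & role_editor & role_admin -> export_allowed]. ⇒ new: quota_ok, export_allowed.
[4] rule 3 [export_allowed -> ip_allowlisted]; rule 10 [export_allowed & quota_ok & role_editor -> can_read]. ⇒ new: ip_allowlisted, can_read.
[5] rule 14 [can_delete & can_read -> cond_7]; rule 15 [can_read -> audit_required]; rule 16 [ip_allowlisted -> member_of_group]; rule 18 [can_read -> token_valid]. ⇒ new: cond_7, audit_required, member_of_group, token_valid.
[6] rule 6 [audit_required -> admin_console]. ⇒ new: admin_console.
Closure: {admin_console, audit_required, break_glass, can_delete, can_invite, can_publish, can_read, can_write, cond_1, cond_7, device_trusted, elevated, export_allowed, ip_allowlisted, member_of_group, mfa_enrolled, owner, quota_ok, restricted_mode, role_admin, role_editor, role_viewer, session_fresh, sso_linked, token_valid} — 25 facts.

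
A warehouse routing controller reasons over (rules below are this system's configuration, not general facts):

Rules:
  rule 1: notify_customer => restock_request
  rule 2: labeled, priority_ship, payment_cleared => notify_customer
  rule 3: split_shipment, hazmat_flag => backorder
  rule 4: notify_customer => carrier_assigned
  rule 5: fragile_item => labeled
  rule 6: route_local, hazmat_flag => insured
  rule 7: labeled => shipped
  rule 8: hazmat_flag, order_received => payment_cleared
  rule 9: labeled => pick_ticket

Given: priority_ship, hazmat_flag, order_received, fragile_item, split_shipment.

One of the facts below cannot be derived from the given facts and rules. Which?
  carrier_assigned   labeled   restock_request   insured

insured

Round 1: rule 3 [split_shipment, hazmat_flag => backorder]; rule 5 [fragile_item => labeled]; rule 8 [hazmat_flag, order_received => payment_cleared]. Adds backorder, labeled, payment_cleared.
Round 2: rule 2 [labeled, priority_ship, payment_cleared => notify_customer]; rule 7 [labeled => shipped]; rule 9 [labeled => pick_ticket]. Adds notify_customer, shipped, pick_ticket.
Round 3: rule 1 [notify_customer => restock_request]; rule 4 [notify_customer => carrier_assigned]. Adds restock_request, carrier_assigned.
Derived: restock_request (round 3), carrier_assigned (round 3), labeled (round 1). insured never appears in any round.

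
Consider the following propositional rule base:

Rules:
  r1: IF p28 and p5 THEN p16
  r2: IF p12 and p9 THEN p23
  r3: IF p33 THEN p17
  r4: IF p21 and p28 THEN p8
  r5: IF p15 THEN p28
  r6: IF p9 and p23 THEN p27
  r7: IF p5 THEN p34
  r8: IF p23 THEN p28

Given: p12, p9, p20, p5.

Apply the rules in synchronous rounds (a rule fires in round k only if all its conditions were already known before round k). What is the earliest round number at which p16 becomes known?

Round 1 — r2, r7, derive p23, p34.
Round 2 — r6, r8, derive p27, p28.
Round 3 — r1, derive p16.
p16 first appears in round 3.

3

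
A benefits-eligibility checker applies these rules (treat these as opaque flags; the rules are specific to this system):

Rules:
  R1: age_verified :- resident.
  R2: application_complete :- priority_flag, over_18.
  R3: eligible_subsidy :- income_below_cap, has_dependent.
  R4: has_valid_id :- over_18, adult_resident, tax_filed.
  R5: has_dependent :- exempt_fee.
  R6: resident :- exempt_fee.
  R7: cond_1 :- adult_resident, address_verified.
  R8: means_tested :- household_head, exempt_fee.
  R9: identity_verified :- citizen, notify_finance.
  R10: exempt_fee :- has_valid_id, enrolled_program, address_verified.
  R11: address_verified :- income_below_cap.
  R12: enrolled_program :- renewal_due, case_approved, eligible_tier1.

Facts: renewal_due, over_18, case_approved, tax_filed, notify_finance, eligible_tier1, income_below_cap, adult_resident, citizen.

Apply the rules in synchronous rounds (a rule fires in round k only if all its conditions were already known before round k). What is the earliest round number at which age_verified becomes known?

4

Round 1: R4 [has_valid_id :- over_18, adult_resident, tax_filed.]; R9 [identity_verified :- citizen, notify_finance.]; R11 [address_verified :- income_below_cap.]; R12 [enrolled_program :- renewal_due, case_approved, eligible_tier1.]. Adds has_valid_id, identity_verified, address_verified, enrolled_program.
Round 2: R7 [cond_1 :- adult_resident, address_verified.]; R10 [exempt_fee :- has_valid_id, enrolled_program, address_verified.]. Adds cond_1, exempt_fee.
Round 3: R5 [has_dependent :- exempt_fee.]; R6 [resident :- exempt_fee.]. Adds has_dependent, resident.
Round 4: R1 [age_verified :- resident.]; R3 [eligible_subsidy :- income_below_cap, has_dependent.]. Adds age_verified, eligible_subsidy.
age_verified first appears in round 4.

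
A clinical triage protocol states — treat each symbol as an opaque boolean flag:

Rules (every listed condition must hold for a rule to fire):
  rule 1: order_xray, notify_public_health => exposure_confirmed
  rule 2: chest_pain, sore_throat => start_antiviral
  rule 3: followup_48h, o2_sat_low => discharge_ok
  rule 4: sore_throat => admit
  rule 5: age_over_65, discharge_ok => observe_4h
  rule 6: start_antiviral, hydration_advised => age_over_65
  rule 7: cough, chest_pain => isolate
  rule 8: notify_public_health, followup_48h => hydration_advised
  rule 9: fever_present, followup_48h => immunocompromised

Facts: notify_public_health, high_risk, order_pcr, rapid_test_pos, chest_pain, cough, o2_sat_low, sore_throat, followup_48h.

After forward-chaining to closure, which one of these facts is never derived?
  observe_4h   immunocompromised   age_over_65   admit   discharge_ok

Round 1: rule 2 [chest_pain, sore_throat => start_antiviral]; rule 3 [followup_48h, o2_sat_low => discharge_ok]; rule 4 [sore_throat => admit]; rule 7 [cough, chest_pain => isolate]; rule 8 [notify_public_health, followup_48h => hydration_advised]. Adds start_antiviral, discharge_ok, admit, isolate, hydration_advised.
Round 2: rule 6 [start_antiviral, hydration_advised => age_over_65]. Adds age_over_65.
Round 3: rule 5 [age_over_65, discharge_ok => observe_4h]. Adds observe_4h.
Derived: observe_4h (round 3), admit (round 1), age_over_65 (round 2), discharge_ok (round 1). immunocompromised never appears in any round.

immunocompromised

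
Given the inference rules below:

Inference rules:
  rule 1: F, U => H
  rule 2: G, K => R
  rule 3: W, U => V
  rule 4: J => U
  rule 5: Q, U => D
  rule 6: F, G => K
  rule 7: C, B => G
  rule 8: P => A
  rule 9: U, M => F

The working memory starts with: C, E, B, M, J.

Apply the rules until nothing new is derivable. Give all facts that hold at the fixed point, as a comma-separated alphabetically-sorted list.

B, C, E, F, G, H, J, K, M, R, U

Round 1: rule 4 [J => U]; rule 7 [C, B => G]. New: U, G.
Round 2: rule 9 [U, M => F]. New: F.
Round 3: rule 1 [F, U => H]; rule 6 [F, G => K]. New: H, K.
Round 4: rule 2 [G, K => R]. New: R.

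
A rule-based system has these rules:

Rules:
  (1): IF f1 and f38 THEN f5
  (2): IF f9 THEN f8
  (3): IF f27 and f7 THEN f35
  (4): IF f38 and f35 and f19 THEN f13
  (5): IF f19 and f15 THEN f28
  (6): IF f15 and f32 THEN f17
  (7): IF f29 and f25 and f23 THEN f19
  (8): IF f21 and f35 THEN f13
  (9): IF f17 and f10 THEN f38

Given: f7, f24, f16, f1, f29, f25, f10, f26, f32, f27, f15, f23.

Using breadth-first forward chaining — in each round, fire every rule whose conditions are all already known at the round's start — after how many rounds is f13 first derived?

Round 1: (3) [IF f27 and f7 THEN f35]; (6) [IF f15 and f32 THEN f17]; (7) [IF f29 and f25 and f23 THEN f19]. New: f35, f17, f19.
Round 2: (5) [IF f19 and f15 THEN f28]; (9) [IF f17 and f10 THEN f38]. New: f28, f38.
Round 3: (1) [IF f1 and f38 THEN f5]; (4) [IF f38 and f35 and f19 THEN f13]. New: f5, f13.
f13 first appears in round 3.

3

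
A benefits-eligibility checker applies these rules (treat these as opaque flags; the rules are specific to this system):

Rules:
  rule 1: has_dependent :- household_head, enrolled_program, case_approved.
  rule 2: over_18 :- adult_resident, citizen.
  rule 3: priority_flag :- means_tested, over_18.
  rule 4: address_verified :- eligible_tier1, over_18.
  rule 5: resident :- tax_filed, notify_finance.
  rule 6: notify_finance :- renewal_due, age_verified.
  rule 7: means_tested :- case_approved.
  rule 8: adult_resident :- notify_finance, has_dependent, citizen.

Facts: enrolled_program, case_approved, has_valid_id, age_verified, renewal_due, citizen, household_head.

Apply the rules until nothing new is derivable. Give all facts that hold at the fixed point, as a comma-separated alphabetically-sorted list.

adult_resident, age_verified, case_approved, citizen, enrolled_program, has_dependent, has_valid_id, household_head, means_tested, notify_finance, over_18, priority_flag, renewal_due

[1] rule 1 [has_dependent :- household_head, enrolled_program, case_approved.]; rule 6 [notify_finance :- renewal_due, age_verified.]; rule 7 [means_tested :- case_approved.]. ⇒ new: has_dependent, notify_finance, means_tested.
[2] rule 8 [adult_resident :- notify_finance, has_dependent, citizen.]. ⇒ new: adult_resident.
[3] rule 2 [over_18 :- adult_resident, citizen.]. ⇒ new: over_18.
[4] rule 3 [priority_flag :- means_tested, over_18.]. ⇒ new: priority_flag.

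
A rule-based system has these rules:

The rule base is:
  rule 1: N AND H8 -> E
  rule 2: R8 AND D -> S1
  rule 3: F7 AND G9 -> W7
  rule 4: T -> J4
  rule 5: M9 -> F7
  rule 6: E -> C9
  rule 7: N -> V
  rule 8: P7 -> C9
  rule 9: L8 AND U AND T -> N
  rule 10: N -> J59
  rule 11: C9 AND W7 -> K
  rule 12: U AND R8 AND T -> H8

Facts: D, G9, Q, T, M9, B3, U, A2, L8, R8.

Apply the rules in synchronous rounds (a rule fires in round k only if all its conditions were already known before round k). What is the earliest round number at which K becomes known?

[1] rule 2 [R8 AND D -> S1]; rule 4 [T -> J4]; rule 5 [M9 -> F7]; rule 9 [L8 AND U AND T -> N]; rule 12 [U AND R8 AND T -> H8]. ⇒ new: S1, J4, F7, N, H8.
[2] rule 1 [N AND H8 -> E]; rule 3 [F7 AND G9 -> W7]; rule 7 [N -> V]; rule 10 [N -> J59]. ⇒ new: E, W7, V, J59.
[3] rule 6 [E -> C9]. ⇒ new: C9.
[4] rule 11 [C9 AND W7 -> K]. ⇒ new: K.
K first appears in round 4.

4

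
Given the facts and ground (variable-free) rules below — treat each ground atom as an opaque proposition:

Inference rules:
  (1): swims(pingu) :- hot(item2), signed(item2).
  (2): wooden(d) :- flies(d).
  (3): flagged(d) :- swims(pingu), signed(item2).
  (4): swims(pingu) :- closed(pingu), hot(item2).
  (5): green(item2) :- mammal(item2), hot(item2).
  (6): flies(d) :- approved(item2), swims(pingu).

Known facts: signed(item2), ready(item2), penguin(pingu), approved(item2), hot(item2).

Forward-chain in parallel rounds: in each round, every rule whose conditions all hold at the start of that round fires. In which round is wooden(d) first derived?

3

Round 1 fires (1), giving swims(pingu).
Round 2 fires (3), (6), giving flagged(d), flies(d).
Round 3 fires (2), giving wooden(d).
wooden(d) first appears in round 3.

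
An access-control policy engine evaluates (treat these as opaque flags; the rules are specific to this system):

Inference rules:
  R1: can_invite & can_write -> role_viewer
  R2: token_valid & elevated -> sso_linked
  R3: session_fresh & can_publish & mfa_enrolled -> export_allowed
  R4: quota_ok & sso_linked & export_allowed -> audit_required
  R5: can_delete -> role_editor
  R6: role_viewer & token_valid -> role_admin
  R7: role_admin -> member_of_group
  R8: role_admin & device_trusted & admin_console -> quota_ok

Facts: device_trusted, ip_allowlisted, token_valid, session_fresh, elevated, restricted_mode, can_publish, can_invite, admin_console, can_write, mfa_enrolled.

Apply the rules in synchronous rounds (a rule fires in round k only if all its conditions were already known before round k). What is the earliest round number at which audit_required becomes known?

Round 1 fires R1, R2, R3, giving role_viewer, sso_linked, export_allowed.
Round 2 fires R6, giving role_admin.
Round 3 fires R7, R8, giving member_of_group, quota_ok.
Round 4 fires R4, giving audit_required.
audit_required first appears in round 4.

4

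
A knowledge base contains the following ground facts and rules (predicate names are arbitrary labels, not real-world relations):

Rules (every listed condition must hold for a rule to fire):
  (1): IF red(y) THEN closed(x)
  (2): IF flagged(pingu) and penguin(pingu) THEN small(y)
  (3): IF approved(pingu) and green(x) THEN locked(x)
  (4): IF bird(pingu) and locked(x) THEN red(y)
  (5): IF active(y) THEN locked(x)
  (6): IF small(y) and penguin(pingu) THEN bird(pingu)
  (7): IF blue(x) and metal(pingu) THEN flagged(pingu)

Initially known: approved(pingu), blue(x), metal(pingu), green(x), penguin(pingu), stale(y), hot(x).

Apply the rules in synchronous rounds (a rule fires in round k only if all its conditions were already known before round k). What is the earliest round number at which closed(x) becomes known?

Round 1: (3) [IF approved(pingu) and green(x) THEN locked(x)]; (7) [IF blue(x) and metal(pingu) THEN flagged(pingu)]. New: locked(x), flagged(pingu).
Round 2: (2) [IF flagged(pingu) and penguin(pingu) THEN small(y)]. New: small(y).
Round 3: (6) [IF small(y) and penguin(pingu) THEN bird(pingu)]. New: bird(pingu).
Round 4: (4) [IF bird(pingu) and locked(x) THEN red(y)]. New: red(y).
Round 5: (1) [IF red(y) THEN closed(x)]. New: closed(x).
closed(x) first appears in round 5.

5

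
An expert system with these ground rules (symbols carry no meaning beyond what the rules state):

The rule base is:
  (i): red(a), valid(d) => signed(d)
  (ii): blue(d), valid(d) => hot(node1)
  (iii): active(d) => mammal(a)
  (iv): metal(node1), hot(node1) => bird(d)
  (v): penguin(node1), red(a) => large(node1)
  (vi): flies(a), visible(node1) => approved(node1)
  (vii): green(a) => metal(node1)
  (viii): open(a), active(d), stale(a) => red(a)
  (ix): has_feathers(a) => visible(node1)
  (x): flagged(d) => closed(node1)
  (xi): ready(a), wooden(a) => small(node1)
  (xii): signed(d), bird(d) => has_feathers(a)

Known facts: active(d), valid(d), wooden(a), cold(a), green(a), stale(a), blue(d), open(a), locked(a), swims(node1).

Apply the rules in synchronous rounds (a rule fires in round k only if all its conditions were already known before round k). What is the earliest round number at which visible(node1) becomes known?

4

Round 1 — (ii), (iii), (vii), (viii), derive hot(node1), mammal(a), metal(node1), red(a).
Round 2 — (i), (iv), derive signed(d), bird(d).
Round 3 — (xii), derive has_feathers(a).
Round 4 — (ix), derive visible(node1).
visible(node1) first appears in round 4.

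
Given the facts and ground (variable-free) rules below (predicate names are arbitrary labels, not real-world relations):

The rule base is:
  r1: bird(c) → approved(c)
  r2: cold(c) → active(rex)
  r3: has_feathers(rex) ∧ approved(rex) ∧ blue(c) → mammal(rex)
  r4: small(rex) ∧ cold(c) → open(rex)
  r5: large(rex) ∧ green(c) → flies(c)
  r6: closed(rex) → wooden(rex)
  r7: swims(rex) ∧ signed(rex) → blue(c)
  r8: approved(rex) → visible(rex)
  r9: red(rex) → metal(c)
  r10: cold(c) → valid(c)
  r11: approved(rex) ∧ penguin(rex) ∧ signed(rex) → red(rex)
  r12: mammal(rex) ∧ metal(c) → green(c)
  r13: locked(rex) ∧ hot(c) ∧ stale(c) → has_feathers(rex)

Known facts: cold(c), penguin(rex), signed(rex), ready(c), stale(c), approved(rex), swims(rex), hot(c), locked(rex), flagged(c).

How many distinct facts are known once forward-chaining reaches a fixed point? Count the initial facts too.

19

Round 1: r2 [cold(c) → active(rex)]; r7 [swims(rex) ∧ signed(rex) → blue(c)]; r8 [approved(rex) → visible(rex)]; r10 [cold(c) → valid(c)]; r11 [approved(rex) ∧ penguin(rex) ∧ signed(rex) → red(rex)]; r13 [locked(rex) ∧ hot(c) ∧ stale(c) → has_feathers(rex)]. Adds active(rex), blue(c), visible(rex), valid(c), red(rex), has_feathers(rex).
Round 2: r3 [has_feathers(rex) ∧ approved(rex) ∧ blue(c) → mammal(rex)]; r9 [red(rex) → metal(c)]. Adds mammal(rex), metal(c).
Round 3: r12 [mammal(rex) ∧ metal(c) → green(c)]. Adds green(c).
Closure: {active(rex), approved(rex), blue(c), cold(c), flagged(c), green(c), has_feathers(rex), hot(c), locked(rex), mammal(rex), metal(c), penguin(rex), ready(c), red(rex), signed(rex), stale(c), swims(rex), valid(c), visible(rex)} — 19 facts.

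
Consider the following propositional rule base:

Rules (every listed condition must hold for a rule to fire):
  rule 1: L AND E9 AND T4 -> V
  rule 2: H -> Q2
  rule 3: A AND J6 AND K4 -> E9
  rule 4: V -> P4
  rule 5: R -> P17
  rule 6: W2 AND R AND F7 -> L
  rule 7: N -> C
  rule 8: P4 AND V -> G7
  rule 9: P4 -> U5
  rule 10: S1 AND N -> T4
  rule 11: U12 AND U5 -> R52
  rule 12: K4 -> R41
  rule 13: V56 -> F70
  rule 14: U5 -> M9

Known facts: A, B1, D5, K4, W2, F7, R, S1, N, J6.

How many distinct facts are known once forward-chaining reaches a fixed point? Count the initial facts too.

[1] rule 3 [A AND J6 AND K4 -> E9]; rule 5 [R -> P17]; rule 6 [W2 AND R AND F7 -> L]; rule 7 [N -> C]; rule 10 [S1 AND N -> T4]; rule 12 [K4 -> R41]. ⇒ new: E9, P17, L, C, T4, R41.
[2] rule 1 [L AND E9 AND T4 -> V]. ⇒ new: V.
[3] rule 4 [V -> P4]. ⇒ new: P4.
[4] rule 8 [P4 AND V -> G7]; rule 9 [P4 -> U5]. ⇒ new: G7, U5.
[5] rule 14 [U5 -> M9]. ⇒ new: M9.
Closure: {A, B1, C, D5, E9, F7, G7, J6, K4, L, M9, N, P17, P4, R, R41, S1, T4, U5, V, W2} — 21 facts.

21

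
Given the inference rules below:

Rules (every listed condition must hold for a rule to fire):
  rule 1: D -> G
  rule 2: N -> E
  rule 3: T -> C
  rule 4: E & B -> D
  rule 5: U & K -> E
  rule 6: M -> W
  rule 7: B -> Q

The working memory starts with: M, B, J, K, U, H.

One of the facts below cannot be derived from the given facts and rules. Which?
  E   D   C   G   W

Round 1 — rule 5, rule 6, rule 7, derive E, W, Q.
Round 2 — rule 4, derive D.
Round 3 — rule 1, derive G.
Derived: W (round 1), E (round 1), G (round 3), D (round 2). C never appears in any round.

C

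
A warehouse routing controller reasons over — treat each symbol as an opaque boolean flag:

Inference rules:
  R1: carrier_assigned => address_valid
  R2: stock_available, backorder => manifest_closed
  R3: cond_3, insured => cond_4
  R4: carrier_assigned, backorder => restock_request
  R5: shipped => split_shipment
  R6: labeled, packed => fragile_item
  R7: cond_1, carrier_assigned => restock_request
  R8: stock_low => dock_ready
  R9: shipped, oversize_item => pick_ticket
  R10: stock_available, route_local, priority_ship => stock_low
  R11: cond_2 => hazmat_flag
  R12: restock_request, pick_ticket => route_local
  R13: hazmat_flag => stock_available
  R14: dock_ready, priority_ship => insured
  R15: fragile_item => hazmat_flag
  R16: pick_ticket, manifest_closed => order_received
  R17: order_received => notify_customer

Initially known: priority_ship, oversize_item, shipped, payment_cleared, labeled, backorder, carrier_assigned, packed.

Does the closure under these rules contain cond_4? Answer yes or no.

no

Round 1: R1 [carrier_assigned => address_valid]; R4 [carrier_assigned, backorder => restock_request]; R5 [shipped => split_shipment]; R6 [labeled, packed => fragile_item]; R9 [shipped, oversize_item => pick_ticket]. New: address_valid, restock_request, split_shipment, fragile_item, pick_ticket.
Round 2: R12 [restock_request, pick_ticket => route_local]; R15 [fragile_item => hazmat_flag]. New: route_local, hazmat_flag.
Round 3: R13 [hazmat_flag => stock_available]. New: stock_available.
Round 4: R2 [stock_available, backorder => manifest_closed]; R10 [stock_available, route_local, priority_ship => stock_low]. New: manifest_closed, stock_low.
Round 5: R8 [stock_low => dock_ready]; R16 [pick_ticket, manifest_closed => order_received]. New: dock_ready, order_received.
Round 6: R14 [dock_ready, priority_ship => insured]; R17 [order_received => notify_customer]. New: insured, notify_customer.
Fixed point reached. cond_4 is concluded only by R3; R3 needs cond_3 (never derived).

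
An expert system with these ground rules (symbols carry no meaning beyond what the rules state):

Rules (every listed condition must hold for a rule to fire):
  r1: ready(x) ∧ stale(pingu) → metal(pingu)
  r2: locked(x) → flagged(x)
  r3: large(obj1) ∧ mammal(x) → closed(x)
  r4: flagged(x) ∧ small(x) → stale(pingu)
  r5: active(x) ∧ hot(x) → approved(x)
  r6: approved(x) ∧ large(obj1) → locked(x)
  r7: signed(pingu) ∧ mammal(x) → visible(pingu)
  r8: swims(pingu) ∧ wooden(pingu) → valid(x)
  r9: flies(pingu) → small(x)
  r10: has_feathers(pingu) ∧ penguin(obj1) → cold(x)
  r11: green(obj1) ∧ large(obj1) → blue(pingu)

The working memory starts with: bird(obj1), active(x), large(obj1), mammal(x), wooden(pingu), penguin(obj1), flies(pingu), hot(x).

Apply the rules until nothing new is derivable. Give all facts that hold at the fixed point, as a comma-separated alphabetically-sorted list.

active(x), approved(x), bird(obj1), closed(x), flagged(x), flies(pingu), hot(x), large(obj1), locked(x), mammal(x), penguin(obj1), small(x), stale(pingu), wooden(pingu)

Round 1: r3 [large(obj1) ∧ mammal(x) → closed(x)]; r5 [active(x) ∧ hot(x) → approved(x)]; r9 [flies(pingu) → small(x)]. Adds closed(x), approved(x), small(x).
Round 2: r6 [approved(x) ∧ large(obj1) → locked(x)]. Adds locked(x).
Round 3: r2 [locked(x) → flagged(x)]. Adds flagged(x).
Round 4: r4 [flagged(x) ∧ small(x) → stale(pingu)]. Adds stale(pingu).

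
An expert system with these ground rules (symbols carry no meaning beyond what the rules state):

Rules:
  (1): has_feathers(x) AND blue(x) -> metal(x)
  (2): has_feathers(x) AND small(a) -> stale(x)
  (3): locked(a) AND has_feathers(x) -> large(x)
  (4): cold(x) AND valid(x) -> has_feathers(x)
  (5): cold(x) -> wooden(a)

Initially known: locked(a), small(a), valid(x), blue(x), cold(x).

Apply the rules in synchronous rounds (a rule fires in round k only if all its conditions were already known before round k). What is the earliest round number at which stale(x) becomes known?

2

Round 1 — (4), (5), derive has_feathers(x), wooden(a).
Round 2 — (1), (2), (3), derive metal(x), stale(x), large(x).
stale(x) first appears in round 2.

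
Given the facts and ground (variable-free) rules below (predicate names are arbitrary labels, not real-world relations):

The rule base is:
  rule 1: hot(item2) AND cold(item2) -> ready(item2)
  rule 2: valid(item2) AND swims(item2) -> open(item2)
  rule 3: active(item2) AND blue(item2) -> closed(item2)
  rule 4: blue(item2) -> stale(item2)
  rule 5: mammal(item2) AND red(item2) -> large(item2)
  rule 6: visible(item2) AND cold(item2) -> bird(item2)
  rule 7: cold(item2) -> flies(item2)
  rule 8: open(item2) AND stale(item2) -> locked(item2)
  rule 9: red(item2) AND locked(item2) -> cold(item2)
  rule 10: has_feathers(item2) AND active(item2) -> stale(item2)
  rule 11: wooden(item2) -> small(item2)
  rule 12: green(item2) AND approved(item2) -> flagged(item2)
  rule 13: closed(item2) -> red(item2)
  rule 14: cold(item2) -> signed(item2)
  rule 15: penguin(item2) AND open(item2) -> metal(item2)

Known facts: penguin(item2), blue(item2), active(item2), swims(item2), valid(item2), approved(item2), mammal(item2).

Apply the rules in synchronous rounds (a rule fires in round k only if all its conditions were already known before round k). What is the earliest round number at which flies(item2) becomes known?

Round 1 fires rule 2, rule 3, rule 4, giving open(item2), closed(item2), stale(item2).
Round 2 fires rule 8, rule 13, rule 15, giving locked(item2), red(item2), metal(item2).
Round 3 fires rule 5, rule 9, giving large(item2), cold(item2).
Round 4 fires rule 7, rule 14, giving flies(item2), signed(item2).
flies(item2) first appears in round 4.

4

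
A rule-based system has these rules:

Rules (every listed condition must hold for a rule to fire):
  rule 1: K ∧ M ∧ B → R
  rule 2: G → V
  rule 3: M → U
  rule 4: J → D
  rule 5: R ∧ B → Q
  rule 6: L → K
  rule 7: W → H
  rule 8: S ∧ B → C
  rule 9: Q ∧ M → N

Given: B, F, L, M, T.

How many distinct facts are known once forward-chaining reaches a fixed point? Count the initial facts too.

Round 1 fires rule 3, rule 6, giving U, K.
Round 2 fires rule 1, giving R.
Round 3 fires rule 5, giving Q.
Round 4 fires rule 9, giving N.
Closure: {B, F, K, L, M, N, Q, R, T, U} — 10 facts.

10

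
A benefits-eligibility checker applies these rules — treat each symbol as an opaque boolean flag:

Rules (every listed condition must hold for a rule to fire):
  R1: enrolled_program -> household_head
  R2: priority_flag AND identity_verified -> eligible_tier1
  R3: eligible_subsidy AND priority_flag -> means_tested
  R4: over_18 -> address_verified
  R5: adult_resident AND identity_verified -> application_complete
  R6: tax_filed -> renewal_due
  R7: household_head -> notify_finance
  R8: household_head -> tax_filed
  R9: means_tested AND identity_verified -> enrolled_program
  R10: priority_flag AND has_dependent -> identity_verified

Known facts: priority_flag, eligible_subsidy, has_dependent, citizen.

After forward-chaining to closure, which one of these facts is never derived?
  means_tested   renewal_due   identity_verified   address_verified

address_verified

Round 1 — R3, R10, derive means_tested, identity_verified.
Round 2 — R2, R9, derive eligible_tier1, enrolled_program.
Round 3 — R1, derive household_head.
Round 4 — R7, R8, derive notify_finance, tax_filed.
Round 5 — R6, derive renewal_due.
Derived: renewal_due (round 5), identity_verified (round 1), means_tested (round 1). address_verified never appears in any round.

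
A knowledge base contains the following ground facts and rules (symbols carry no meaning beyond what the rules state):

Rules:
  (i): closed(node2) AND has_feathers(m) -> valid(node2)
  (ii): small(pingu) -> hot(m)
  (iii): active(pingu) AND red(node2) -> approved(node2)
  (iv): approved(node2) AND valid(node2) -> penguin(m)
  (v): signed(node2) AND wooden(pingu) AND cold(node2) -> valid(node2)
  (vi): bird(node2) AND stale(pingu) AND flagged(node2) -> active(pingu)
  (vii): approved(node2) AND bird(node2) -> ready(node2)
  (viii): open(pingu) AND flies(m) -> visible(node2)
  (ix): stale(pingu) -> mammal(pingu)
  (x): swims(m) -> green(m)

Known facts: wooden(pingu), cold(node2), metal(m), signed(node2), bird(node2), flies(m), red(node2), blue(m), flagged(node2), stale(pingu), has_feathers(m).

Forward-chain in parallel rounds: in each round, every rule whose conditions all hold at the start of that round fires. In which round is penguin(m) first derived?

3

Round 1 fires (v), (vi), (ix), giving valid(node2), active(pingu), mammal(pingu).
Round 2 fires (iii), giving approved(node2).
Round 3 fires (iv), (vii), giving penguin(m), ready(node2).
penguin(m) first appears in round 3.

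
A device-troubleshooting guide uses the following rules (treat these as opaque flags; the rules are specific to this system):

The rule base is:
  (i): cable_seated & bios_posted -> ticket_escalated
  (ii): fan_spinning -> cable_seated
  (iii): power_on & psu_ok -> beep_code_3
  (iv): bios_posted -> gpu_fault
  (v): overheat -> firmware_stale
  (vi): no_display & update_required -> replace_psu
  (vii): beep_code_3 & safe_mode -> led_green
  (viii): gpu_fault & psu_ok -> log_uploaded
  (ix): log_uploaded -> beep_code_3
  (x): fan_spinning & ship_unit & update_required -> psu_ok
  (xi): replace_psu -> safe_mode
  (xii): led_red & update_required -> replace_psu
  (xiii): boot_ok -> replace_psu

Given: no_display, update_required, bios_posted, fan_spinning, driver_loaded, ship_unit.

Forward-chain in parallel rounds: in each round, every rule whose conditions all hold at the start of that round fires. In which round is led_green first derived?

Round 1 — (ii), (iv), (vi), (x), derive cable_seated, gpu_fault, replace_psu, psu_ok.
Round 2 — (i), (viii), (xi), derive ticket_escalated, log_uploaded, safe_mode.
Round 3 — (ix), derive beep_code_3.
Round 4 — (vii), derive led_green.
led_green first appears in round 4.

4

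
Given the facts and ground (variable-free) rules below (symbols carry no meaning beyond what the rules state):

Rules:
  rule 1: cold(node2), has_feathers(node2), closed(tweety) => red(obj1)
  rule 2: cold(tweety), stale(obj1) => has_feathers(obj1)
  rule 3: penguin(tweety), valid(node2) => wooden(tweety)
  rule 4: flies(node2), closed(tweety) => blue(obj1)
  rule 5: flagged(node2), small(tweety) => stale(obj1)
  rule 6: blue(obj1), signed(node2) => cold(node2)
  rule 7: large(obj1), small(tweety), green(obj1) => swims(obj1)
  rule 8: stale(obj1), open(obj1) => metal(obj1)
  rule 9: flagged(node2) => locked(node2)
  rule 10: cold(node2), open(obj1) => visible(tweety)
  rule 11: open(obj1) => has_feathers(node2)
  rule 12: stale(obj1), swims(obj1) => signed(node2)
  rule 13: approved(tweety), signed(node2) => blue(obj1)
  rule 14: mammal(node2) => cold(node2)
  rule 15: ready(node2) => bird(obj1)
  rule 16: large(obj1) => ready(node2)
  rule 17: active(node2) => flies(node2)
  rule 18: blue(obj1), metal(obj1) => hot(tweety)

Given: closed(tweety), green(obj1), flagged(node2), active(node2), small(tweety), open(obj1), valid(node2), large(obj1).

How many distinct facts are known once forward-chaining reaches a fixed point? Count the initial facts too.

22

Round 1: rule 5 [flagged(node2), small(tweety) => stale(obj1)]; rule 7 [large(obj1), small(tweety), green(obj1) => swims(obj1)]; rule 9 [flagged(node2) => locked(node2)]; rule 11 [open(obj1) => has_feathers(node2)]; rule 16 [large(obj1) => ready(node2)]; rule 17 [active(node2) => flies(node2)]. New: stale(obj1), swims(obj1), locked(node2), has_feathers(node2), ready(node2), flies(node2).
Round 2: rule 4 [flies(node2), closed(tweety) => blue(obj1)]; rule 8 [stale(obj1), open(obj1) => metal(obj1)]; rule 12 [stale(obj1), swims(obj1) => signed(node2)]; rule 15 [ready(node2) => bird(obj1)]. New: blue(obj1), metal(obj1), signed(node2), bird(obj1).
Round 3: rule 6 [blue(obj1), signed(node2) => cold(node2)]; rule 18 [blue(obj1), metal(obj1) => hot(tweety)]. New: cold(node2), hot(tweety).
Round 4: rule 1 [cold(node2), has_feathers(node2), closed(tweety) => red(obj1)]; rule 10 [cold(node2), open(obj1) => visible(tweety)]. New: red(obj1), visible(tweety).
Closure: {active(node2), bird(obj1), blue(obj1), closed(tweety), cold(node2), flagged(node2), flies(node2), green(obj1), has_feathers(node2), hot(tweety), large(obj1), locked(node2), metal(obj1), open(obj1), ready(node2), red(obj1), signed(node2), small(tweety), stale(obj1), swims(obj1), valid(node2), visible(tweety)} — 22 facts.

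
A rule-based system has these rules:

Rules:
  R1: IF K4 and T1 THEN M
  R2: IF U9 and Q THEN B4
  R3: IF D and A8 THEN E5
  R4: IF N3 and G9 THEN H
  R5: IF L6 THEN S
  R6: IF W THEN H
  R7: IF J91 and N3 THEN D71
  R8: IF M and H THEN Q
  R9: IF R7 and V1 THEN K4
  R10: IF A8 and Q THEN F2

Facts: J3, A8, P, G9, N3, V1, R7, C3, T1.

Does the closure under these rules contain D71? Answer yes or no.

Round 1 fires R4, R9, giving H, K4.
Round 2 fires R1, giving M.
Round 3 fires R8, giving Q.
Round 4 fires R10, giving F2.
Fixed point reached. D71 is concluded only by R7; R7 needs J91 (never derived).

no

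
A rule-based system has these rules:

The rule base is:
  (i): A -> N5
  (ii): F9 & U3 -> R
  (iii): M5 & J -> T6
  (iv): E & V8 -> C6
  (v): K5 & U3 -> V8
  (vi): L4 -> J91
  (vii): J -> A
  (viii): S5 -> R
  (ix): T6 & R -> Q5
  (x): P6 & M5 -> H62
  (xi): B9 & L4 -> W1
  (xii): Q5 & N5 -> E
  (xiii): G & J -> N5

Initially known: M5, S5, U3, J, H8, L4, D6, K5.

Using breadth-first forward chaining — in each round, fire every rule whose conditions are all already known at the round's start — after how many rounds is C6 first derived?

Round 1: (iii) [M5 & J -> T6]; (v) [K5 & U3 -> V8]; (vi) [L4 -> J91]; (vii) [J -> A]; (viii) [S5 -> R]. Adds T6, V8, J91, A, R.
Round 2: (i) [A -> N5]; (ix) [T6 & R -> Q5]. Adds N5, Q5.
Round 3: (xii) [Q5 & N5 -> E]. Adds E.
Round 4: (iv) [E & V8 -> C6]. Adds C6.
C6 first appears in round 4.

4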